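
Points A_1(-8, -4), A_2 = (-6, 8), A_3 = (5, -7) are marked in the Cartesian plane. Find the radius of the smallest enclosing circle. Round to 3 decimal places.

9.301

Side lengths²: A_1A_2² = 148, A_1A_3² = 178, A_2A_3² = 346.
Since A_2A_3² = 346 ≥ 178 + 148 = 326, the angle opposite A_2A_3 is not acute, so the smallest enclosing circle has A_2A_3 as diameter.
Centre = midpoint of A_2A_3 = (-0.5, 0.5), r² = 346/4 = 86.5.
r = √(86.5) ≈ 9.301.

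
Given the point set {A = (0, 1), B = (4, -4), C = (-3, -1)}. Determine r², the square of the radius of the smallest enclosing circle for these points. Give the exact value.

Side lengths²: AB² = 41, AC² = 13, BC² = 58.
Since BC² = 58 ≥ 41 + 13 = 54, the angle opposite BC is not acute, so the smallest enclosing circle has BC as diameter.
Centre = midpoint of BC = (0.5, -2.5), r² = 58/4 = 14.5.

14.5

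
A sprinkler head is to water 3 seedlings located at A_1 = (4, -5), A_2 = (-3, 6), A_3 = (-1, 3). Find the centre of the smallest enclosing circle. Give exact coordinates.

Side lengths²: A_1A_2² = 170, A_1A_3² = 89, A_2A_3² = 13.
Since A_1A_2² = 170 ≥ 89 + 13 = 102, the angle opposite A_1A_2 is not acute, so the smallest enclosing circle has A_1A_2 as diameter.
Centre = midpoint of A_1A_2 = (0.5, 0.5), r² = 170/4 = 42.5.
Centre = (0.5, 0.5).

(0.5, 0.5)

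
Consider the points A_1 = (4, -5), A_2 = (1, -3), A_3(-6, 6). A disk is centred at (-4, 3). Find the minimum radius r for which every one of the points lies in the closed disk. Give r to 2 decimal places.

11.31

The required radius is the distance from (-4, 3) to the farthest point.
Squared distances: 128, 61, 13.
Maximum is 128, attained at A_1.
r = √128 ≈ 11.31.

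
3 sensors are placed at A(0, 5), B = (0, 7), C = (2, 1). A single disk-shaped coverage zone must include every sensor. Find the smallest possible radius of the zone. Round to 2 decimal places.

Side lengths²: AB² = 4, AC² = 20, BC² = 40.
Since BC² = 40 ≥ 20 + 4 = 24, the angle opposite BC is not acute, so the smallest enclosing circle has BC as diameter.
Centre = midpoint of BC = (1, 4), r² = 40/4 = 10.
r = √10 ≈ 3.16.

3.16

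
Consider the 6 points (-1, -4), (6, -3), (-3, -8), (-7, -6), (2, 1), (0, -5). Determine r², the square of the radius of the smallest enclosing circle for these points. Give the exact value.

The minimum enclosing circle of a finite set is fixed by two of the points (as a diameter) or three (as a circumcircle).
The farthest pair is (6, -3)–(-7, -6) with squared distance 178. The circle on this segment as diameter has centre (-0.5, -4.5) and r² = 178/4 = 44.5.
Check (-1, -4): distance² to centre = 0.5 ≤ 44.5, so it lies inside.
All remaining points lie in this disk, and no smaller disk contains both endpoints, so this is the minimum enclosing circle.

44.5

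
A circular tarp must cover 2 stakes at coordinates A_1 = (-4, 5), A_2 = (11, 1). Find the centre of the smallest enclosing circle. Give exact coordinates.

The smallest circle enclosing two points has them as diameter endpoints.
Centre = midpoint = (3.5, 3); r² = |A_1A_2|²/4 = 241/4 = 60.25.
Centre = (3.5, 3).

(3.5, 3)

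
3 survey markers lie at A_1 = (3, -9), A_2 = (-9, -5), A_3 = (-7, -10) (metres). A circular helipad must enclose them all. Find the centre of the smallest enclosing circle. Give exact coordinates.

Side lengths²: A_1A_2² = 160, A_1A_3² = 101, A_2A_3² = 29.
Since A_1A_2² = 160 ≥ 101 + 29 = 130, the angle opposite A_1A_2 is not acute, so the smallest enclosing circle has A_1A_2 as diameter.
Centre = midpoint of A_1A_2 = (-3, -7), r² = 160/4 = 40.
Centre = (-3, -7).

(-3, -7)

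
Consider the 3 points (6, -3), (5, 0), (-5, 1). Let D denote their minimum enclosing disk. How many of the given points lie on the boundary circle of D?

2

Call the three points A, B, C in the order given.
Side lengths²: AB² = 10, AC² = 137, BC² = 101.
Since AC² = 137 ≥ 101 + 10 = 111, the angle opposite AC is not acute, so the smallest enclosing circle has AC as diameter.
Centre = midpoint of AC = (0.5, -1), r² = 137/4 = 34.25.
The points at distance exactly r from the centre are (6, -3), (-5, 1) — 2 points.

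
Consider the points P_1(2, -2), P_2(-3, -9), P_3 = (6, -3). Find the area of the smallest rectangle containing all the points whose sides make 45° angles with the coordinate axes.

In coordinates u = x + y, v = x − y the rectangle is axis-aligned; the map (x,y)→(u,v) scales areas by 2.
u-values: 0, -12, 3; range = 3 − (-12) = 15.
v-values: 4, 6, 9; range = 9 − 4 = 5.
Area = (15 × 5) / 2 = 37.5.

37.5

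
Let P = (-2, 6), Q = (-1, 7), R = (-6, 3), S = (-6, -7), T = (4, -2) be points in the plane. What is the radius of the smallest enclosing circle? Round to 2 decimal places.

The minimum enclosing circle of a finite set is fixed by two of the points (as a diameter) or three (as a circumcircle).
The minimum enclosing circle is determined by three boundary points: Q, S, T.
Their circumcentre is (-147/46, -5/46) with r² = 58565/1058.
The farthest remaining point P is at distance² 40993/1058 ≤ 58565/1058.
r = √(58565/1058) ≈ 7.44.

7.44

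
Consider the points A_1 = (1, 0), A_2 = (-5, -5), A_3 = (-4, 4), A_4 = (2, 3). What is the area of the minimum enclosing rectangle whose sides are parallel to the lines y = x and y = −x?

67.5

In coordinates u = x + y, v = x − y the rectangle is axis-aligned; the map (x,y)→(u,v) scales areas by 2.
u-values: 1, -10, 0, 5; range = 5 − (-10) = 15.
v-values: 1, 0, -8, -1; range = 1 − (-8) = 9.
Area = (15 × 9) / 2 = 67.5.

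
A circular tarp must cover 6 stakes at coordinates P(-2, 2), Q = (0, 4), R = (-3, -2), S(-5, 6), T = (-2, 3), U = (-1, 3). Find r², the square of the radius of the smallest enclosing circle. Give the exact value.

2465/144

The minimum enclosing circle of a finite set is fixed by two of the points (as a diameter) or three (as a circumcircle).
The minimum enclosing circle is determined by three boundary points: Q, R, S.
Their circumcentre is (-11/3, 25/12) with r² = 2465/144.
The farthest remaining point U is at distance² 1145/144 ≤ 2465/144.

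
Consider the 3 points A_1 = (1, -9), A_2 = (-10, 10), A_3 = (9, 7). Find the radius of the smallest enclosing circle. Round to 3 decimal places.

Side lengths²: A_1A_2² = 482, A_1A_3² = 320, A_2A_3² = 370.
Since A_1A_2² = 482 < 370 + 320 = 690, the triangle is acute, so the smallest enclosing circle is the circumcircle.
Circumcentre = (-61/41, 92/41), r² = 222925/1681.
r = √(222925/1681) ≈ 11.516.

11.516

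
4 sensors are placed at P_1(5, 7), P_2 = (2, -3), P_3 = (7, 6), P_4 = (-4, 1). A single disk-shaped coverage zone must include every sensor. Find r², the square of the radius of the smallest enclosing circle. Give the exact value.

50297/1369

The minimum enclosing circle of a finite set is fixed by two of the points (as a diameter) or three (as a circumcircle).
The minimum enclosing circle is determined by three boundary points: P_2, P_3, P_4.
Their circumcentre is (63/37, 113/37) with r² = 50297/1369.
The farthest remaining point P_1 is at distance² 36200/1369 ≤ 50297/1369.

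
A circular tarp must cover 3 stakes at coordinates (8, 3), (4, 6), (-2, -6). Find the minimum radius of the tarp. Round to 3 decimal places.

Call the three points A, B, C in the order given.
Side lengths²: AB² = 25, AC² = 181, BC² = 180.
Since AC² = 181 < 180 + 25 = 205, the triangle is acute, so the smallest enclosing circle is the circumcircle.
Circumcentre = (24/11, -13/22), r² = 22625/484.
r = √(22625/484) ≈ 6.837.

6.837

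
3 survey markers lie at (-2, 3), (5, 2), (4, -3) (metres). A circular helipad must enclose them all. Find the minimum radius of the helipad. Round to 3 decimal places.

Call the three points A, B, C in the order given.
Side lengths²: AB² = 50, AC² = 72, BC² = 26.
Since AC² = 72 < 50 + 26 = 76, the triangle is acute, so the smallest enclosing circle is the circumcircle.
Circumcentre = (7/6, 1/6), r² = 325/18.
r = √(325/18) ≈ 4.249.

4.249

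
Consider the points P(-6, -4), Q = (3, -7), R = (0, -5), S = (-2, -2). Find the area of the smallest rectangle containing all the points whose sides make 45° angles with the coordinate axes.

36

In coordinates u = x + y, v = x − y the rectangle is axis-aligned; the map (x,y)→(u,v) scales areas by 2.
u-values: -10, -4, -5, -4; range = -4 − (-10) = 6.
v-values: -2, 10, 5, 0; range = 10 − (-2) = 12.
Area = (6 × 12) / 2 = 36.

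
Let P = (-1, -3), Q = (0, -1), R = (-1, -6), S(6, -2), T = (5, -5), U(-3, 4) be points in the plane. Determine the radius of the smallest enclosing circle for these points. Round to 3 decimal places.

By Welzl's lemma the MEC is supported by two points (diametrically opposite) or three points (on a circumcircle).
The farthest pair is T–U with squared distance 145. The circle on this segment as diameter has centre (1, -0.5) and r² = 145/4 = 36.25.
Check P: distance² to centre = 10.25 ≤ 36.25, so it lies inside.
All remaining points lie in this disk, and no smaller disk contains both endpoints, so this is the minimum enclosing circle.
r = √(36.25) ≈ 6.021.

6.021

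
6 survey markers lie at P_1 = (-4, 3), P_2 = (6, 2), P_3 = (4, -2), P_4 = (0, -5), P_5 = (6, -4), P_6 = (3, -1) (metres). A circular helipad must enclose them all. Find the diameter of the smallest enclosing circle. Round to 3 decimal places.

12.207

The minimum enclosing circle of a finite set is fixed by two of the points (as a diameter) or three (as a circumcircle).
The farthest pair is P_1–P_5 with squared distance 149. The circle on this segment as diameter has centre (1, -0.5) and r² = 149/4 = 37.25.
Check P_2: distance² to centre = 31.25 ≤ 37.25, so it lies inside.
All remaining points lie in this disk, and no smaller disk contains both endpoints, so this is the minimum enclosing circle.
Diameter = 2r = 2√(37.25) ≈ 12.207.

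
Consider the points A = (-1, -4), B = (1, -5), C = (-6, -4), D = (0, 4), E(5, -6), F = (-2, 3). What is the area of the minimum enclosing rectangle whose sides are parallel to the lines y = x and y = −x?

112

In coordinates u = x + y, v = x − y the rectangle is axis-aligned; the map (x,y)→(u,v) scales areas by 2.
u-values: -5, -4, -10, 4, -1, 1; range = 4 − (-10) = 14.
v-values: 3, 6, -2, -4, 11, -5; range = 11 − (-5) = 16.
Area = (14 × 16) / 2 = 112.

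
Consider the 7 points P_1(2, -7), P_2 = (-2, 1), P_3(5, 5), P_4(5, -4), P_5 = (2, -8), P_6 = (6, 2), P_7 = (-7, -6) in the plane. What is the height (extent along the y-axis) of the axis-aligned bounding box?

13

max y = 5, min y = -8, so height = 13.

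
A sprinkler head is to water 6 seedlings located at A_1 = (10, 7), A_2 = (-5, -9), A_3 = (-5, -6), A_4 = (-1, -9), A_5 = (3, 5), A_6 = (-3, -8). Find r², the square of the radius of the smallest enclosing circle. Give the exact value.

The farthest pair is A_1–A_2 with squared distance 481. The circle on this segment as diameter has centre (2.5, -1) and r² = 481/4 = 120.25.
Check A_3: distance² to centre = 81.25 ≤ 120.25, so it lies inside.
All remaining points lie in this disk, and no smaller disk contains both endpoints, so this is the minimum enclosing circle.

120.25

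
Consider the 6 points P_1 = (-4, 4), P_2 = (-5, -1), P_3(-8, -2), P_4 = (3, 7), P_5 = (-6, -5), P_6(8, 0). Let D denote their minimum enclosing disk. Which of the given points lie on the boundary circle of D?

P_3, P_4, P_6

The minimum enclosing circle is determined by three boundary points: P_3, P_4, P_6.
Their circumcentre is (-4/61, -29/61) with r² = 242905/3721.
The farthest remaining point P_5 is at distance² 207220/3721 ≤ 242905/3721.
The points at distance exactly r from the centre are P_3, P_4, P_6 — 3 points.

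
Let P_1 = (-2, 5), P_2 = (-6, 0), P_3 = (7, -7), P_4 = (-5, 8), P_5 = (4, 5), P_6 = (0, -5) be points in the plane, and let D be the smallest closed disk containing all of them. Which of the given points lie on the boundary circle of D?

The farthest pair is P_3–P_4 with squared distance 369. The circle on this segment as diameter has centre (1, 0.5) and r² = 369/4 = 92.25.
Check P_1: distance² to centre = 29.25 ≤ 92.25, so it lies inside.
All remaining points lie in this disk, and no smaller disk contains both endpoints, so this is the minimum enclosing circle.
The points at distance exactly r from the centre are P_3, P_4 — 2 points.

P_3, P_4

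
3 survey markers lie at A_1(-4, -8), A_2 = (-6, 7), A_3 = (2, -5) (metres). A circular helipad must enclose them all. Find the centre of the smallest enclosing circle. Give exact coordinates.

Side lengths²: A_1A_2² = 229, A_1A_3² = 45, A_2A_3² = 208.
Since A_1A_2² = 229 < 208 + 45 = 253, the triangle is acute, so the smallest enclosing circle is the circumcircle.
Circumcentre = (-4.0625, -0.375), r² = 58.14453125.
Centre = (-4.0625, -0.375).

(-4.0625, -0.375)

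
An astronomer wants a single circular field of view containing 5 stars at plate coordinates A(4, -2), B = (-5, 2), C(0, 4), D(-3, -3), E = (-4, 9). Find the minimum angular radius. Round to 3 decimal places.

6.812

A smallest enclosing disk is always determined by at most three of the input points on its boundary.
The minimum enclosing circle is determined by three boundary points: A, D, E.
Their circumcentre is (-11/34, 111/34) with r² = 26825/578.
The farthest remaining point B is at distance² 13565/578 ≤ 26825/578.
r = √(26825/578) ≈ 6.812.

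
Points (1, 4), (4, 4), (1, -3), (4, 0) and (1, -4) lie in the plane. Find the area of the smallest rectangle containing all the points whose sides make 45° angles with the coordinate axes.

In coordinates u = x + y, v = x − y the rectangle is axis-aligned; the map (x,y)→(u,v) scales areas by 2.
u-values: 5, 8, -2, 4, -3; range = 8 − (-3) = 11.
v-values: -3, 0, 4, 4, 5; range = 5 − (-3) = 8.
Area = (11 × 8) / 2 = 44.

44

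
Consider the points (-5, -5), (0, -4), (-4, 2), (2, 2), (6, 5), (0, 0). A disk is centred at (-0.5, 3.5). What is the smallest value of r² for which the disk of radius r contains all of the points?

92.5

The required radius is the distance from (-0.5, 3.5) to the farthest point.
Squared distances: 92.5, 56.5, 14.5, 8.5, 44.5, 12.5.
Maximum is 92.5, attained at (-5, -5).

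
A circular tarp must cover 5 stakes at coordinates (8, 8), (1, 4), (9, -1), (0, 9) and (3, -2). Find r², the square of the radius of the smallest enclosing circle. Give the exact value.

45.25

The farthest pair is (9, -1)–(0, 9) with squared distance 181. The circle on this segment as diameter has centre (4.5, 4) and r² = 181/4 = 45.25.
Check (8, 8): distance² to centre = 28.25 ≤ 45.25, so it lies inside.
All remaining points lie in this disk, and no smaller disk contains both endpoints, so this is the minimum enclosing circle.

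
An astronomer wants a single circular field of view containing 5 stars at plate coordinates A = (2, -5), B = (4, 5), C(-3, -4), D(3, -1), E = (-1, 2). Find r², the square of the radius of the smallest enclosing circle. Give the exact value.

A smallest enclosing disk is always determined by at most three of the input points on its boundary.
The farthest pair is B–C with squared distance 130. The circle on this segment as diameter has centre (0.5, 0.5) and r² = 130/4 = 32.5.
Check A: distance² to centre = 32.5 ≤ 32.5, so it lies inside.
All remaining points lie in this disk, and no smaller disk contains both endpoints, so this is the minimum enclosing circle.

32.5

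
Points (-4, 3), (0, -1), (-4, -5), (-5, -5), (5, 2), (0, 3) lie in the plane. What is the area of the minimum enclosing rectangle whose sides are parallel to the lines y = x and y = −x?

85

In coordinates u = x + y, v = x − y the rectangle is axis-aligned; the map (x,y)→(u,v) scales areas by 2.
u-values: -1, -1, -9, -10, 7, 3; range = 7 − (-10) = 17.
v-values: -7, 1, 1, 0, 3, -3; range = 3 − (-7) = 10.
Area = (17 × 10) / 2 = 85.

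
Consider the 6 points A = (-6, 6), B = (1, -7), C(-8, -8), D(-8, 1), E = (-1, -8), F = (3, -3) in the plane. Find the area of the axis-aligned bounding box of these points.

154

x ranges over [-8, 3], width 11.
y ranges over [-8, 6], height 14.
Area = 11 × 14 = 154.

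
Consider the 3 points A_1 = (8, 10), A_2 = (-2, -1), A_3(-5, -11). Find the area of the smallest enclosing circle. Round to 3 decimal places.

479.093

Side lengths²: A_1A_2² = 221, A_1A_3² = 610, A_2A_3² = 109.
Since A_1A_3² = 610 ≥ 221 + 109 = 330, the angle opposite A_1A_3 is not acute, so the smallest enclosing circle has A_1A_3 as diameter.
Centre = midpoint of A_1A_3 = (1.5, -0.5), r² = 610/4 = 152.5.
Area = π·r² = π·152.5 ≈ 479.093.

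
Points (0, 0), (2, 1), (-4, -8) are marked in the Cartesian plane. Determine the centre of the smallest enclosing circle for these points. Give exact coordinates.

Call the three points A, B, C in the order given.
Side lengths²: AB² = 5, AC² = 80, BC² = 117.
Since BC² = 117 ≥ 80 + 5 = 85, the angle opposite BC is not acute, so the smallest enclosing circle has BC as diameter.
Centre = midpoint of BC = (-1, -3.5), r² = 117/4 = 29.25.
Centre = (-1, -3.5).

(-1, -3.5)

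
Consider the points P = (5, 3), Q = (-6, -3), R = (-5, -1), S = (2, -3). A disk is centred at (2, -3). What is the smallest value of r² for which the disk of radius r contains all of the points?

64

The required radius is the distance from (2, -3) to the farthest point.
Squared distances: 45, 64, 53, 0.
Maximum is 64, attained at Q.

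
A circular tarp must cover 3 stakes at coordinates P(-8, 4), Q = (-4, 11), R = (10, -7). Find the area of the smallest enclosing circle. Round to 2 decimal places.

Side lengths²: PQ² = 65, PR² = 445, QR² = 520.
Since QR² = 520 ≥ 445 + 65 = 510, the angle opposite QR is not acute, so the smallest enclosing circle has QR as diameter.
Centre = midpoint of QR = (3, 2), r² = 520/4 = 130.
Area = π·r² = π·130 ≈ 408.41.

408.41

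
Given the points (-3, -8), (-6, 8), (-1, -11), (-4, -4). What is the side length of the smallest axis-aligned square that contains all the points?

The bounding box has width 5 and height 19.
An axis-aligned square enclosing the set must have side ≥ max(width, height).
So the minimum side is max(5, 19) = 19.

19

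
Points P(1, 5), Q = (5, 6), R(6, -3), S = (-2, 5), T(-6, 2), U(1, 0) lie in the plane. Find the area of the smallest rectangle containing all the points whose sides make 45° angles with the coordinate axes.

127.5

In coordinates u = x + y, v = x − y the rectangle is axis-aligned; the map (x,y)→(u,v) scales areas by 2.
u-values: 6, 11, 3, 3, -4, 1; range = 11 − (-4) = 15.
v-values: -4, -1, 9, -7, -8, 1; range = 9 − (-8) = 17.
Area = (15 × 17) / 2 = 127.5.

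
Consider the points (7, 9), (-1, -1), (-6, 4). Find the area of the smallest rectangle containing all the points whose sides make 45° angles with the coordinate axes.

90

In coordinates u = x + y, v = x − y the rectangle is axis-aligned; the map (x,y)→(u,v) scales areas by 2.
u-values: 16, -2, -2; range = 16 − (-2) = 18.
v-values: -2, 0, -10; range = 0 − (-10) = 10.
Area = (18 × 10) / 2 = 90.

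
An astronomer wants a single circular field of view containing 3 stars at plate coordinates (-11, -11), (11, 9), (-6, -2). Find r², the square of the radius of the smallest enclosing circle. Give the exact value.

Call the three points A, B, C in the order given.
Side lengths²: AB² = 884, AC² = 106, BC² = 410.
Since AB² = 884 ≥ 410 + 106 = 516, the angle opposite AB is not acute, so the smallest enclosing circle has AB as diameter.
Centre = midpoint of AB = (0, -1), r² = 884/4 = 221.

221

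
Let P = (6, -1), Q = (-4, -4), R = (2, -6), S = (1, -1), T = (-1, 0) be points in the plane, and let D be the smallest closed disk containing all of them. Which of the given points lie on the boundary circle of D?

P, Q

By Welzl's lemma the MEC is supported by two points (diametrically opposite) or three points (on a circumcircle).
The farthest pair is P–Q with squared distance 109. The circle on this segment as diameter has centre (1, -2.5) and r² = 109/4 = 27.25.
Check R: distance² to centre = 13.25 ≤ 27.25, so it lies inside.
All remaining points lie in this disk, and no smaller disk contains both endpoints, so this is the minimum enclosing circle.
The points at distance exactly r from the centre are P, Q — 2 points.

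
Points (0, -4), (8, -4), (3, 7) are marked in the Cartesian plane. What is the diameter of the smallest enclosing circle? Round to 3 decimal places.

Call the three points A, B, C in the order given.
Side lengths²: AB² = 64, AC² = 130, BC² = 146.
Since BC² = 146 < 130 + 64 = 194, the triangle is acute, so the smallest enclosing circle is the circumcircle.
Circumcentre = (4, 9/11), r² = 4745/121.
Diameter = 2r = 2√(4745/121) ≈ 12.524.

12.524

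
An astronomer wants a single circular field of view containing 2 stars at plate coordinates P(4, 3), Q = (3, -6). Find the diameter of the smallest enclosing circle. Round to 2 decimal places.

9.06

The smallest circle enclosing two points has them as diameter endpoints.
Centre = midpoint = (3.5, -1.5); r² = |PQ|²/4 = 82/4 = 20.5.
Diameter = 2r = 2√(20.5) ≈ 9.06.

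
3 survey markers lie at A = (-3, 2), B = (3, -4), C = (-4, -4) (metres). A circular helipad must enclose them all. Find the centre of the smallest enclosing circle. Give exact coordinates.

(-0.5, -1.5)

Side lengths²: AB² = 72, AC² = 37, BC² = 49.
Since AB² = 72 < 49 + 37 = 86, the triangle is acute, so the smallest enclosing circle is the circumcircle.
Circumcentre = (-0.5, -1.5), r² = 18.5.
Centre = (-0.5, -1.5).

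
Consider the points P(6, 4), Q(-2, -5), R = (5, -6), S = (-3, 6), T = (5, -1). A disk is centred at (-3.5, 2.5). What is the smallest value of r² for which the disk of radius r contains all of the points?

144.5

The required radius is the distance from (-3.5, 2.5) to the farthest point.
Squared distances: 92.5, 58.5, 144.5, 12.5, 84.5.
Maximum is 144.5, attained at R.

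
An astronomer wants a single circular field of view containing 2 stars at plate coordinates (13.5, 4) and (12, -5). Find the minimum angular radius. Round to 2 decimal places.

4.56

The smallest circle enclosing two points has them as diameter endpoints.
Centre = midpoint = (12.75, -0.5); r² = |(13.5, 4)−(12, -5)|²/4 = 83.25/4 = 20.8125.
r = √(20.8125) ≈ 4.56.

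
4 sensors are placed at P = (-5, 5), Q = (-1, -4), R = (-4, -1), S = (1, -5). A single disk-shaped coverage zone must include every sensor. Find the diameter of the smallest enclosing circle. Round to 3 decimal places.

11.662

The minimum enclosing circle of a finite set is fixed by two of the points (as a diameter) or three (as a circumcircle).
The farthest pair is P–S with squared distance 136. The circle on this segment as diameter has centre (-2, 0) and r² = 136/4 = 34.
Check Q: distance² to centre = 17 ≤ 34, so it lies inside.
All remaining points lie in this disk, and no smaller disk contains both endpoints, so this is the minimum enclosing circle.
Diameter = 2r = 2√34 ≈ 11.662.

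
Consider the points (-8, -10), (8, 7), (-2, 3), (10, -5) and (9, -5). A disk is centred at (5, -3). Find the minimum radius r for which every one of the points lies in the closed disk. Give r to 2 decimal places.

14.76

The required radius is the distance from (5, -3) to the farthest point.
Squared distances: 218, 109, 85, 29, 20.
Maximum is 218, attained at (-8, -10).
r = √218 ≈ 14.76.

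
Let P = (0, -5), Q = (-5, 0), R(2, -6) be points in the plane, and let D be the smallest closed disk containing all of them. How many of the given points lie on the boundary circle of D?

2

Side lengths²: PQ² = 50, PR² = 5, QR² = 85.
Since QR² = 85 ≥ 50 + 5 = 55, the angle opposite QR is not acute, so the smallest enclosing circle has QR as diameter.
Centre = midpoint of QR = (-1.5, -3), r² = 85/4 = 21.25.
The points at distance exactly r from the centre are Q, R — 2 points.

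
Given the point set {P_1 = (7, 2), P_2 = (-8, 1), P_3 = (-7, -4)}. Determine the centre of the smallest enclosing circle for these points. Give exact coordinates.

Side lengths²: P_1P_2² = 226, P_1P_3² = 232, P_2P_3² = 26.
Since P_1P_3² = 232 < 226 + 26 = 252, the triangle is acute, so the smallest enclosing circle is the circumcircle.
Circumcentre = (-15/38, -3/38), r² = 42601/722.
Centre = (-15/38, -3/38).

(-15/38, -3/38)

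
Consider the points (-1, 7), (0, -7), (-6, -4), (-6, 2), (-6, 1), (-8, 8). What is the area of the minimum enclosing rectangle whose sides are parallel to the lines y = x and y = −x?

In coordinates u = x + y, v = x − y the rectangle is axis-aligned; the map (x,y)→(u,v) scales areas by 2.
u-values: 6, -7, -10, -4, -5, 0; range = 6 − (-10) = 16.
v-values: -8, 7, -2, -8, -7, -16; range = 7 − (-16) = 23.
Area = (16 × 23) / 2 = 184.

184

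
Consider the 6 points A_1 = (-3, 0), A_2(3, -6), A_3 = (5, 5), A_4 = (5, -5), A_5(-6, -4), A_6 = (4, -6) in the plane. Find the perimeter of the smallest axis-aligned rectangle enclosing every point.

44

Width = max x − min x = 5 − (-6) = 11.
Height = max y − min y = 5 − (-6) = 11.
Perimeter = 2(11 + 11) = 44.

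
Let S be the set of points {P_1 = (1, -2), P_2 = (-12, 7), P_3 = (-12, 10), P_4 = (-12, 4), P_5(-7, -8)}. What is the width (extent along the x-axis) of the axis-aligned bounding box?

13

max x = 1, min x = -12, so width = 13.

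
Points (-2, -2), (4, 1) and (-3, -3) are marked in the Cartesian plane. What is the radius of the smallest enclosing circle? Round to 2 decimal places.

Call the three points A, B, C in the order given.
Side lengths²: AB² = 45, AC² = 2, BC² = 65.
Since BC² = 65 ≥ 45 + 2 = 47, the angle opposite BC is not acute, so the smallest enclosing circle has BC as diameter.
Centre = midpoint of BC = (0.5, -1), r² = 65/4 = 16.25.
r = √(16.25) ≈ 4.03.

4.03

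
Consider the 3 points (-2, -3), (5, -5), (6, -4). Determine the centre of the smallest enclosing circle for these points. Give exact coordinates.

(2, -3.5)

Call the three points A, B, C in the order given.
Side lengths²: AB² = 53, AC² = 65, BC² = 2.
Since AC² = 65 ≥ 53 + 2 = 55, the angle opposite AC is not acute, so the smallest enclosing circle has AC as diameter.
Centre = midpoint of AC = (2, -3.5), r² = 65/4 = 16.25.
Centre = (2, -3.5).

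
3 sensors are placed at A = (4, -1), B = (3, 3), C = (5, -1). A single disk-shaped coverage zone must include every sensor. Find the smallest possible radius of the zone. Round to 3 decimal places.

Side lengths²: AB² = 17, AC² = 1, BC² = 20.
Since BC² = 20 ≥ 17 + 1 = 18, the angle opposite BC is not acute, so the smallest enclosing circle has BC as diameter.
Centre = midpoint of BC = (4, 1), r² = 20/4 = 5.
r = √5 ≈ 2.236.

2.236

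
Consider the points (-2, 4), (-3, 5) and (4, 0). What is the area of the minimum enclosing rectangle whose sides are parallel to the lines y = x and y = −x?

In coordinates u = x + y, v = x − y the rectangle is axis-aligned; the map (x,y)→(u,v) scales areas by 2.
u-values: 2, 2, 4; range = 4 − 2 = 2.
v-values: -6, -8, 4; range = 4 − (-8) = 12.
Area = (2 × 12) / 2 = 12.

12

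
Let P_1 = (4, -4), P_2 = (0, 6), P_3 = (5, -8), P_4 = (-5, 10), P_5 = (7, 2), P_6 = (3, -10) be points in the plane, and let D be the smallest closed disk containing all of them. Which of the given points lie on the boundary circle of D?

P_4, P_6

The minimum enclosing circle of a finite set is fixed by two of the points (as a diameter) or three (as a circumcircle).
The farthest pair is P_4–P_6 with squared distance 464. The circle on this segment as diameter has centre (-1, 0) and r² = 464/4 = 116.
Check P_1: distance² to centre = 41 ≤ 116, so it lies inside.
All remaining points lie in this disk, and no smaller disk contains both endpoints, so this is the minimum enclosing circle.
The points at distance exactly r from the centre are P_4, P_6 — 2 points.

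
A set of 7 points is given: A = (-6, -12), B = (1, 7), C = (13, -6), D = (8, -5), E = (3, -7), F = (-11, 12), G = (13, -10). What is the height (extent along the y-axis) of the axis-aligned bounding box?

max y = 12, min y = -12, so height = 24.

24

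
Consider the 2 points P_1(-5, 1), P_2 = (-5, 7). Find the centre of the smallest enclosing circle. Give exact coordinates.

(-5, 4)

The smallest circle enclosing two points has them as diameter endpoints.
Centre = midpoint = (-5, 4); r² = |P_1P_2|²/4 = 36/4 = 9.
Centre = (-5, 4).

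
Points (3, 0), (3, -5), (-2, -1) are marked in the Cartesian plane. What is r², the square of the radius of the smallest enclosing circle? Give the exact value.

10.66

Call the three points A, B, C in the order given.
Side lengths²: AB² = 25, AC² = 26, BC² = 41.
Since BC² = 41 < 26 + 25 = 51, the triangle is acute, so the smallest enclosing circle is the circumcircle.
Circumcentre = (0.9, -2.5), r² = 10.66.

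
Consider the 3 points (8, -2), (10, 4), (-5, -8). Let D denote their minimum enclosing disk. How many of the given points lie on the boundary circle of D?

Call the three points A, B, C in the order given.
Side lengths²: AB² = 40, AC² = 205, BC² = 369.
Since BC² = 369 ≥ 205 + 40 = 245, the angle opposite BC is not acute, so the smallest enclosing circle has BC as diameter.
Centre = midpoint of BC = (2.5, -2), r² = 369/4 = 92.25.
The points at distance exactly r from the centre are (10, 4), (-5, -8) — 2 points.

2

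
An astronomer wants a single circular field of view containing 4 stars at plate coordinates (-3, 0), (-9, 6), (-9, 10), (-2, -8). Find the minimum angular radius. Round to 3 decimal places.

The farthest pair is (-9, 10)–(-2, -8) with squared distance 373. The circle on this segment as diameter has centre (-5.5, 1) and r² = 373/4 = 93.25.
Check (-3, 0): distance² to centre = 7.25 ≤ 93.25, so it lies inside.
All remaining points lie in this disk, and no smaller disk contains both endpoints, so this is the minimum enclosing circle.
r = √(93.25) ≈ 9.657.

9.657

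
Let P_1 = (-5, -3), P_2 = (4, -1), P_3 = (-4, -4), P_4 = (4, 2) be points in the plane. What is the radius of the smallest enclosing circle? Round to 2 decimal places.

The minimum enclosing circle of a finite set is fixed by two of the points (as a diameter) or three (as a circumcircle).
The farthest pair is P_1–P_4 with squared distance 106. The circle on this segment as diameter has centre (-0.5, -0.5) and r² = 106/4 = 26.5.
Check P_2: distance² to centre = 20.5 ≤ 26.5, so it lies inside.
All remaining points lie in this disk, and no smaller disk contains both endpoints, so this is the minimum enclosing circle.
r = √(26.5) ≈ 5.15.

5.15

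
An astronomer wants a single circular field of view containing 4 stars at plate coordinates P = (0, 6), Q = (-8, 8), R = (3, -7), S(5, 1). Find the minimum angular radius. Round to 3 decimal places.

A smallest enclosing disk is always determined by at most three of the input points on its boundary.
The farthest pair is Q–R with squared distance 346. The circle on this segment as diameter has centre (-2.5, 0.5) and r² = 346/4 = 86.5.
Check P: distance² to centre = 36.5 ≤ 86.5, so it lies inside.
All remaining points lie in this disk, and no smaller disk contains both endpoints, so this is the minimum enclosing circle.
r = √(86.5) ≈ 9.301.

9.301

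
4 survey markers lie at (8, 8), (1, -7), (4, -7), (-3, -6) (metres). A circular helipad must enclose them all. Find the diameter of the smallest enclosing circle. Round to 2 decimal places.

The farthest pair is (8, 8)–(-3, -6) with squared distance 317. The circle on this segment as diameter has centre (2.5, 1) and r² = 317/4 = 79.25.
Check (1, -7): distance² to centre = 66.25 ≤ 79.25, so it lies inside.
All remaining points lie in this disk, and no smaller disk contains both endpoints, so this is the minimum enclosing circle.
Diameter = 2r = 2√(79.25) ≈ 17.80.

17.80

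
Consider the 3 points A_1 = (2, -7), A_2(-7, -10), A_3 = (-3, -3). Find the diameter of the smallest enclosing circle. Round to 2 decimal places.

9.60

Side lengths²: A_1A_2² = 90, A_1A_3² = 41, A_2A_3² = 65.
Since A_1A_2² = 90 < 65 + 41 = 106, the triangle is acute, so the smallest enclosing circle is the circumcircle.
Circumcentre = (-93/34, -265/34), r² = 13325/578.
Diameter = 2r = 2√(13325/578) ≈ 9.60.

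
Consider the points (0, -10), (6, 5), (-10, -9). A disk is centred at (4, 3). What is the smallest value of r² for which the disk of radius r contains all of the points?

The required radius is the distance from (4, 3) to the farthest point.
Squared distances: 185, 8, 340.
Maximum is 340, attained at (-10, -9).

340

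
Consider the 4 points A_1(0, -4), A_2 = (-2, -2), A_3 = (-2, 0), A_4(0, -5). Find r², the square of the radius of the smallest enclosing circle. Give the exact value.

7.25

The farthest pair is A_3–A_4 with squared distance 29. The circle on this segment as diameter has centre (-1, -2.5) and r² = 29/4 = 7.25.
Check A_1: distance² to centre = 3.25 ≤ 7.25, so it lies inside.
All remaining points lie in this disk, and no smaller disk contains both endpoints, so this is the minimum enclosing circle.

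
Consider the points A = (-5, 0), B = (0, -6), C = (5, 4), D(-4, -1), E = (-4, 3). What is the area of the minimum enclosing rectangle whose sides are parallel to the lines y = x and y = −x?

97.5

In coordinates u = x + y, v = x − y the rectangle is axis-aligned; the map (x,y)→(u,v) scales areas by 2.
u-values: -5, -6, 9, -5, -1; range = 9 − (-6) = 15.
v-values: -5, 6, 1, -3, -7; range = 6 − (-7) = 13.
Area = (15 × 13) / 2 = 97.5.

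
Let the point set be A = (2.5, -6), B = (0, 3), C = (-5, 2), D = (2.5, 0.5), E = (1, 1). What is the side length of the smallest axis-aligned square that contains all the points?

The bounding box has width 7.5 and height 9.
An axis-aligned square enclosing the set must have side ≥ max(width, height).
So the minimum side is max(7.5, 9) = 9.

9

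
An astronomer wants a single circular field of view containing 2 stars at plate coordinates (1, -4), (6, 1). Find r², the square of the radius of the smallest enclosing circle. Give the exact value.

12.5

The smallest circle enclosing two points has them as diameter endpoints.
Centre = midpoint = (3.5, -1.5); r² = |(1, -4)−(6, 1)|²/4 = 50/4 = 12.5.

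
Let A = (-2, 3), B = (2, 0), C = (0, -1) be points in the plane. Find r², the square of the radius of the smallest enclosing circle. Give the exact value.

Side lengths²: AB² = 25, AC² = 20, BC² = 5.
Since AB² = 25 ≥ 20 + 5 = 25, the angle opposite AB is not acute, so the smallest enclosing circle has AB as diameter.
Centre = midpoint of AB = (0, 1.5), r² = 25/4 = 6.25.

6.25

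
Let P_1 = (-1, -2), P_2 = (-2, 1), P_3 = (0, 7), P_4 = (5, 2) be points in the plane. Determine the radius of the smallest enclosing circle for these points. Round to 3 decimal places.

4.617

By Welzl's lemma the MEC is supported by two points (diametrically opposite) or three points (on a circumcircle).
The minimum enclosing circle is determined by three boundary points: P_1, P_3, P_4.
Their circumcentre is (0.4, 2.4) with r² = 21.32.
The farthest remaining point P_2 is at distance² 7.72 ≤ 21.32.
r = √(21.32) ≈ 4.617.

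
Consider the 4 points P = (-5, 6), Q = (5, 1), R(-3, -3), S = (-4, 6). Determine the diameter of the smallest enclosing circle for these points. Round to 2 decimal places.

11.52

The minimum enclosing circle of a finite set is fixed by two of the points (as a diameter) or three (as a circumcircle).
The minimum enclosing circle is determined by three boundary points: P, Q, R.
Their circumcentre is (-0.625, 2.25) with r² = 33.203125.
The farthest remaining point S is at distance² 25.453125 ≤ 33.203125.
Diameter = 2r = 2√(33.203125) ≈ 11.52.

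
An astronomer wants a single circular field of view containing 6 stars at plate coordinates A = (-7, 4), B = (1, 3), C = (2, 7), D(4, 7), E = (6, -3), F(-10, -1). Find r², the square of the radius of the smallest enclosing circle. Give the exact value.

The minimum enclosing circle is determined by three boundary points: D, E, F.
Their circumcentre is (-5/3, 2/3) with r² = 650/9.
The farthest remaining point C is at distance² 482/9 ≤ 650/9.

650/9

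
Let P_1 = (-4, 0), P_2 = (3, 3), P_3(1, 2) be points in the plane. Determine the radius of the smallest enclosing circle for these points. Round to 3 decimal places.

3.808

Side lengths²: P_1P_2² = 58, P_1P_3² = 29, P_2P_3² = 5.
Since P_1P_2² = 58 ≥ 29 + 5 = 34, the angle opposite P_1P_2 is not acute, so the smallest enclosing circle has P_1P_2 as diameter.
Centre = midpoint of P_1P_2 = (-0.5, 1.5), r² = 58/4 = 14.5.
r = √(14.5) ≈ 3.808.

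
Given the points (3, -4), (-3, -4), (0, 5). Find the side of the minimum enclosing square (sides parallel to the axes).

9

The bounding box has width 6 and height 9.
An axis-aligned square enclosing the set must have side ≥ max(width, height).
So the minimum side is max(6, 9) = 9.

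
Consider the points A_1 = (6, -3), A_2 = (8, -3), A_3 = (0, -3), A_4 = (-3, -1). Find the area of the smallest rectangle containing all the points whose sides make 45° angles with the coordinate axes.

58.5

In coordinates u = x + y, v = x − y the rectangle is axis-aligned; the map (x,y)→(u,v) scales areas by 2.
u-values: 3, 5, -3, -4; range = 5 − (-4) = 9.
v-values: 9, 11, 3, -2; range = 11 − (-2) = 13.
Area = (9 × 13) / 2 = 58.5.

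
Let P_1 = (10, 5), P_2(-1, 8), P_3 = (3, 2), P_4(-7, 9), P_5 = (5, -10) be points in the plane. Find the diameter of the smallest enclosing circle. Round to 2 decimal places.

22.56

The minimum enclosing circle of a finite set is fixed by two of the points (as a diameter) or three (as a circumcircle).
The minimum enclosing circle is determined by three boundary points: P_1, P_4, P_5.
Their circumcentre is (-3/22, 1/22) with r² = 30805/242.
The farthest remaining point P_2 is at distance² 15493/242 ≤ 30805/242.
Diameter = 2r = 2√(30805/242) ≈ 22.56.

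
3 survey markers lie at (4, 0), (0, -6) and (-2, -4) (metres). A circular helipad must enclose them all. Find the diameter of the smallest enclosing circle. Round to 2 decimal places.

Call the three points A, B, C in the order given.
Side lengths²: AB² = 52, AC² = 52, BC² = 8.
Since AC² = 52 < 52 + 8 = 60, the triangle is acute, so the smallest enclosing circle is the circumcircle.
Circumcentre = (1.4, -2.6), r² = 13.52.
Diameter = 2r = 2√(13.52) ≈ 7.35.

7.35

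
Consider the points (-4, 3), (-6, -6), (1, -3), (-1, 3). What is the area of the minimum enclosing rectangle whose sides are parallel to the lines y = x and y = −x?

77

In coordinates u = x + y, v = x − y the rectangle is axis-aligned; the map (x,y)→(u,v) scales areas by 2.
u-values: -1, -12, -2, 2; range = 2 − (-12) = 14.
v-values: -7, 0, 4, -4; range = 4 − (-7) = 11.
Area = (14 × 11) / 2 = 77.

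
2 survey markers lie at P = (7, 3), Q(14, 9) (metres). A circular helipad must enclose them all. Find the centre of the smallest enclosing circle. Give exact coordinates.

The smallest circle enclosing two points has them as diameter endpoints.
Centre = midpoint = (10.5, 6); r² = |PQ|²/4 = 85/4 = 21.25.
Centre = (10.5, 6).

(10.5, 6)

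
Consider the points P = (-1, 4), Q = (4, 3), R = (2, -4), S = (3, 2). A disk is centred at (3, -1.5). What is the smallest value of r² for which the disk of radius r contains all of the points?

The required radius is the distance from (3, -1.5) to the farthest point.
Squared distances: 46.25, 21.25, 7.25, 12.25.
Maximum is 46.25, attained at P.

46.25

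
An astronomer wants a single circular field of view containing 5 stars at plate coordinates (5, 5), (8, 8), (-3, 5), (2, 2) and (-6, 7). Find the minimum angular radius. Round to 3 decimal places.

The minimum enclosing circle of a finite set is fixed by two of the points (as a diameter) or three (as a circumcircle).
The farthest pair is (8, 8)–(-6, 7) with squared distance 197. The circle on this segment as diameter has centre (1, 7.5) and r² = 197/4 = 49.25.
Check (5, 5): distance² to centre = 22.25 ≤ 49.25, so it lies inside.
All remaining points lie in this disk, and no smaller disk contains both endpoints, so this is the minimum enclosing circle.
r = √(49.25) ≈ 7.018.

7.018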